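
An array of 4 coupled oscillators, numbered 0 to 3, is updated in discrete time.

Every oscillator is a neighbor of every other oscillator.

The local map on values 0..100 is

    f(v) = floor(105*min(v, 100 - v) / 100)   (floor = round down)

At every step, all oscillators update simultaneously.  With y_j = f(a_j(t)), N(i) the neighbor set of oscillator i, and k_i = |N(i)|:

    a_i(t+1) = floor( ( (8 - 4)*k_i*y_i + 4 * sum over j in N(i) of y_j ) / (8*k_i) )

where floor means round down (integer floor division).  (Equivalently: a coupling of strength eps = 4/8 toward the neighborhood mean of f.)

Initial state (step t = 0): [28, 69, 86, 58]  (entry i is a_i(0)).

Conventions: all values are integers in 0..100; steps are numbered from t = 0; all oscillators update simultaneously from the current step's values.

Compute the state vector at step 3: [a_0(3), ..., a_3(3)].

Simulating step by step:
t=0: [28, 69, 86, 58]
t=1: [29, 30, 24, 34]
t=2: [30, 30, 28, 31]
t=3: [30, 30, 30, 31]

Answer: [30, 30, 30, 31]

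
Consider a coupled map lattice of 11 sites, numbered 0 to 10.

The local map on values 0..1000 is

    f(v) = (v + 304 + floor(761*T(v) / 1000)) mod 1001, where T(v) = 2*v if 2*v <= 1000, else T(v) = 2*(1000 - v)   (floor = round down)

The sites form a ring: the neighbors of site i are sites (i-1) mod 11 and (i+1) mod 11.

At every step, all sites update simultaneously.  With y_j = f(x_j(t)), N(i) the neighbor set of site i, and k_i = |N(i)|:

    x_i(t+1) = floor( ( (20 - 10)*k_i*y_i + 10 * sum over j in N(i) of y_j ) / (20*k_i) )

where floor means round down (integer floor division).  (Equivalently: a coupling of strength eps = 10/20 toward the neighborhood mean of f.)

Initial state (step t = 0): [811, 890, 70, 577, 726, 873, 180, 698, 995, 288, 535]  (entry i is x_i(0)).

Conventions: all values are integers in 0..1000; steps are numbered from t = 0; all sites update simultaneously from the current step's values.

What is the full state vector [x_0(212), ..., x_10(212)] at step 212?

Simulating step by step:
t=0: [811, 890, 70, 577, 726, 873, 180, 698, 995, 288, 535]
t=1: [426, 400, 460, 493, 446, 485, 585, 495, 274, 227, 380]
t=2: [331, 365, 445, 495, 481, 499, 528, 654, 854, 752, 443]
t=3: [229, 252, 406, 510, 536, 546, 535, 473, 418, 415, 352]
t=4: [722, 771, 537, 496, 546, 542, 531, 473, 389, 311, 402]
t=5: [408, 459, 515, 547, 543, 542, 532, 455, 287, 193, 291]
t=6: [289, 451, 527, 543, 540, 543, 521, 368, 323, 410, 298]
t=7: [139, 365, 519, 543, 542, 544, 469, 283, 200, 211, 119]
t=8: [533, 413, 468, 544, 541, 527, 381, 331, 617, 771, 674]
t=9: [477, 429, 462, 526, 543, 475, 303, 259, 390, 454, 478]
t=10: [475, 435, 467, 527, 533, 402, 397, 566, 494, 422, 492]
t=11: [485, 445, 477, 531, 489, 370, 363, 477, 498, 456, 488]
t=12: [502, 470, 495, 533, 463, 306, 294, 446, 518, 499, 511]
t=13: [542, 522, 534, 528, 390, 165, 147, 363, 524, 558, 559]
t=14: [542, 548, 548, 482, 460, 600, 571, 415, 463, 537, 535]
t=15: [541, 539, 533, 509, 488, 502, 478, 423, 458, 525, 544]
t=16: [542, 543, 548, 549, 546, 541, 486, 426, 458, 524, 543]
t=17: [541, 540, 538, 538, 539, 537, 493, 435, 461, 525, 543]
t=18: [542, 543, 543, 543, 543, 544, 509, 452, 470, 526, 543]
t=19: [541, 541, 541, 541, 541, 545, 525, 482, 492, 532, 543]
t=20: [541, 542, 542, 542, 541, 543, 539, 532, 537, 544, 542]
t=21: [542, 542, 542, 542, 541, 541, 543, 545, 544, 542, 541]
t=22: [542, 542, 542, 542, 542, 541, 541, 540, 541, 541, 542]
t=23: [542, 542, 542, 542, 542, 542, 542, 542, 542, 542, 542]
t=24: [542, 542, 542, 542, 542, 542, 542, 542, 542, 542, 542]

Answer: [542, 542, 542, 542, 542, 542, 542, 542, 542, 542, 542]
Key observation: The state at step 23, [542, 542, 542, 542, 542, 542, 542, 542, 542, 542, 542], reappears at step 24: the system is in a cycle of period 1 from step 23 on.  Therefore the state at step 212 equals the state at step 23 + ((212 - 23) mod 1) = 23, which is [542, 542, 542, 542, 542, 542, 542, 542, 542, 542, 542].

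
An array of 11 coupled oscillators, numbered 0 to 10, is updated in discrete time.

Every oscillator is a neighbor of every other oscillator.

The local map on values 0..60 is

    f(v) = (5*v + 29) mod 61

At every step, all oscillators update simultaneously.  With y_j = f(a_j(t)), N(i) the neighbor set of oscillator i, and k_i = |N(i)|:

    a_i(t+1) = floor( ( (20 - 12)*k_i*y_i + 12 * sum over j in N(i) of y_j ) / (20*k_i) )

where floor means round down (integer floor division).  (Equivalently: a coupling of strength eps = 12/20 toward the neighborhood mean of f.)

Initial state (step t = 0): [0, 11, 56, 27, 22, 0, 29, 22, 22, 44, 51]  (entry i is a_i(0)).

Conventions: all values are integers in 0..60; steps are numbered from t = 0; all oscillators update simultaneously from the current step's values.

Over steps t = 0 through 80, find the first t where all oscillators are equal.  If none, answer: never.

Answer: 21
Key observation: Synchronization is absorbing here: once all oscillators are equal they stay equal, and step 21 is the first all-equal step.

Derivation:
t=0: [0, 11, 56, 27, 22, 0, 29, 22, 22, 44, 51]  (not all equal)
t=1: [26, 24, 17, 30, 22, 26, 34, 22, 22, 18, 30]  (not all equal)
t=2: [36, 32, 41, 42, 29, 36, 29, 29, 29, 43, 42]  (not all equal)
t=3: [34, 27, 43, 44, 43, 34, 43, 43, 43, 25, 44]  (not all equal)
t=4: [12, 21, 6, 8, 6, 12, 6, 6, 6, 17, 8]  (not all equal)
t=5: [35, 30, 45, 28, 45, 35, 45, 45, 45, 43, 28]  (not all equal)
t=6: [21, 33, 17, 30, 17, 21, 17, 17, 17, 14, 30]  (not all equal)
t=7: [31, 30, 45, 46, 45, 31, 45, 45, 45, 40, 46]  (not all equal)
t=8: [11, 30, 14, 16, 14, 11, 14, 14, 14, 26, 16]  (not all equal)
t=9: [33, 44, 38, 41, 38, 33, 38, 38, 38, 38, 41]  (not all equal)
t=10: [24, 22, 32, 38, 32, 24, 32, 32, 32, 32, 38]  (not all equal)
t=11: [19, 16, 12, 22, 12, 19, 12, 12, 12, 12, 22]  (not all equal)
t=12: [15, 31, 24, 21, 24, 15, 24, 24, 24, 24, 21]  (not all equal)
t=13: [31, 16, 25, 20, 25, 31, 25, 25, 25, 25, 20]  (not all equal)
t=14: [15, 31, 26, 17, 26, 15, 26, 26, 26, 26, 17]  (not all equal)
t=15: [39, 25, 37, 42, 37, 39, 37, 37, 37, 37, 42]  (not all equal)
t=16: [38, 35, 35, 43, 35, 38, 35, 35, 35, 35, 43]  (not all equal)
t=17: [25, 20, 20, 13, 20, 25, 20, 20, 20, 20, 13]  (not all equal)
t=18: [21, 13, 13, 21, 13, 21, 13, 13, 13, 13, 21]  (not all equal)
t=19: [20, 27, 27, 20, 27, 20, 27, 27, 27, 27, 20]  (not all equal)
t=20: [21, 33, 33, 21, 33, 21, 33, 33, 33, 33, 21]  (not all equal)
t=21: [11, 11, 11, 11, 11, 11, 11, 11, 11, 11, 11]  (all equal)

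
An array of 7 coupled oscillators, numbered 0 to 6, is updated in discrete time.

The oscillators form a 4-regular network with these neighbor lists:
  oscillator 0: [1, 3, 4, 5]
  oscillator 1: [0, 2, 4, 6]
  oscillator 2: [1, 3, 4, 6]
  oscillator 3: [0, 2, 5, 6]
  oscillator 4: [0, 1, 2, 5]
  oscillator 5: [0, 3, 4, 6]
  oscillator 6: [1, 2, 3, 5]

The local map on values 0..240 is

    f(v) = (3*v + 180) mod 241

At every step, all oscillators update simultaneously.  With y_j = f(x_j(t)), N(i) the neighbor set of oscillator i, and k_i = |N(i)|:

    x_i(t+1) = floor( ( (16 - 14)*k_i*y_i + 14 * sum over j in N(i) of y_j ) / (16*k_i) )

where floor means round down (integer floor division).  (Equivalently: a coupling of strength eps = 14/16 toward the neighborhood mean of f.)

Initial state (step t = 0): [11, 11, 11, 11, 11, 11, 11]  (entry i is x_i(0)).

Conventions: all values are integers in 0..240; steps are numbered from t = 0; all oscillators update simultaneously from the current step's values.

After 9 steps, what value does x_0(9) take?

Simulating step by step:
t=0: [11, 11, 11, 11, 11, 11, 11]
t=1: [213, 213, 213, 213, 213, 213, 213]
t=2: [96, 96, 96, 96, 96, 96, 96]
t=3: [227, 227, 227, 227, 227, 227, 227]
t=4: [138, 138, 138, 138, 138, 138, 138]
t=5: [112, 112, 112, 112, 112, 112, 112]
t=6: [34, 34, 34, 34, 34, 34, 34]
t=7: [41, 41, 41, 41, 41, 41, 41]
t=8: [62, 62, 62, 62, 62, 62, 62]
t=9: [125, 125, 125, 125, 125, 125, 125]

Answer: x_0(9) = 125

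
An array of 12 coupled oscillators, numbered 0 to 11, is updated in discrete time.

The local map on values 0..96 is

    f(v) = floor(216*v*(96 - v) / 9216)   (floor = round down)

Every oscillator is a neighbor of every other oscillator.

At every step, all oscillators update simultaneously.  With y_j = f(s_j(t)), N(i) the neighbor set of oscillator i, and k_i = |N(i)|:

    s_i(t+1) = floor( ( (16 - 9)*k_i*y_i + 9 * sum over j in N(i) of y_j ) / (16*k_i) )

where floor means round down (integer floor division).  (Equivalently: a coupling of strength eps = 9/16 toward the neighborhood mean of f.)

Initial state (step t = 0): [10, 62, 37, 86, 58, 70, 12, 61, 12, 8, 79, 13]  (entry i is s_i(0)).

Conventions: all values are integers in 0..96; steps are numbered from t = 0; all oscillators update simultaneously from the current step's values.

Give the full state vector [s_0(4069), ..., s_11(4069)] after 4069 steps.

Simulating step by step:
t=0: [10, 62, 37, 86, 58, 70, 12, 61, 12, 8, 79, 13]
t=1: [28, 39, 40, 28, 40, 36, 29, 39, 29, 26, 32, 30]
t=2: [46, 49, 49, 46, 49, 48, 46, 49, 46, 45, 47, 47]
t=3: [53, 53, 53, 53, 53, 53, 53, 53, 53, 53, 53, 53]
t=4: [53, 53, 53, 53, 53, 53, 53, 53, 53, 53, 53, 53]

Answer: [53, 53, 53, 53, 53, 53, 53, 53, 53, 53, 53, 53]
Key observation: The state at step 3, [53, 53, 53, 53, 53, 53, 53, 53, 53, 53, 53, 53], reappears at step 4: the system is in a cycle of period 1 from step 3 on.  Therefore the state at step 4069 equals the state at step 3 + ((4069 - 3) mod 1) = 3, which is [53, 53, 53, 53, 53, 53, 53, 53, 53, 53, 53, 53].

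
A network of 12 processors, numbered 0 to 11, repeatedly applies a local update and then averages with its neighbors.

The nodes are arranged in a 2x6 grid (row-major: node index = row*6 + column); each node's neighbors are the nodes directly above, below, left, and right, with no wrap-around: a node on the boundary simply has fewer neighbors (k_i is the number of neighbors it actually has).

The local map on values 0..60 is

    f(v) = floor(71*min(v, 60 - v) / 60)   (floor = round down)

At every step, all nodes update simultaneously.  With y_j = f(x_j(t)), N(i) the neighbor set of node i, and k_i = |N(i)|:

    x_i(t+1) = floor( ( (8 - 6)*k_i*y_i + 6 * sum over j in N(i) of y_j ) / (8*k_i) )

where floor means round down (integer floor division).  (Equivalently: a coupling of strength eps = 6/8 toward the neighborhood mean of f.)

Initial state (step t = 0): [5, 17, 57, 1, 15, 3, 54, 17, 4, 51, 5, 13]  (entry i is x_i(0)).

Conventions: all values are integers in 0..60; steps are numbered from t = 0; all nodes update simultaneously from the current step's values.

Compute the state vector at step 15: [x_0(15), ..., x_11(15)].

Answer: [29, 29, 29, 30, 30, 30, 29, 29, 29, 29, 30, 30]

Derivation:
t=0: [5, 17, 57, 1, 15, 3, 54, 17, 4, 51, 5, 13]
t=1: [11, 12, 7, 7, 6, 12, 11, 12, 9, 5, 11, 6]
t=2: [13, 12, 10, 7, 10, 8, 13, 12, 9, 9, 8, 11]
t=3: [14, 13, 10, 10, 9, 11, 14, 13, 11, 9, 10, 10]
t=4: [15, 14, 12, 10, 11, 11, 15, 14, 12, 11, 10, 11]
t=5: [16, 15, 13, 12, 12, 13, 16, 15, 14, 12, 12, 12]
t=6: [17, 16, 15, 14, 14, 14, 17, 17, 15, 14, 14, 14]
t=7: [19, 18, 17, 16, 16, 16, 20, 18, 17, 16, 16, 16]
t=8: [22, 21, 19, 18, 18, 18, 21, 21, 19, 18, 18, 18]
t=9: [24, 24, 22, 21, 21, 21, 24, 23, 22, 21, 21, 21]
t=10: [28, 27, 26, 24, 24, 24, 27, 27, 25, 24, 24, 24]
t=11: [31, 31, 29, 28, 28, 28, 31, 30, 29, 28, 28, 28]
t=12: [34, 34, 33, 33, 33, 33, 34, 34, 34, 33, 33, 33]
t=13: [30, 30, 30, 31, 31, 31, 30, 30, 30, 30, 31, 31]
t=14: [35, 35, 34, 34, 34, 34, 35, 35, 35, 34, 34, 34]
t=15: [29, 29, 29, 30, 30, 30, 29, 29, 29, 29, 30, 30]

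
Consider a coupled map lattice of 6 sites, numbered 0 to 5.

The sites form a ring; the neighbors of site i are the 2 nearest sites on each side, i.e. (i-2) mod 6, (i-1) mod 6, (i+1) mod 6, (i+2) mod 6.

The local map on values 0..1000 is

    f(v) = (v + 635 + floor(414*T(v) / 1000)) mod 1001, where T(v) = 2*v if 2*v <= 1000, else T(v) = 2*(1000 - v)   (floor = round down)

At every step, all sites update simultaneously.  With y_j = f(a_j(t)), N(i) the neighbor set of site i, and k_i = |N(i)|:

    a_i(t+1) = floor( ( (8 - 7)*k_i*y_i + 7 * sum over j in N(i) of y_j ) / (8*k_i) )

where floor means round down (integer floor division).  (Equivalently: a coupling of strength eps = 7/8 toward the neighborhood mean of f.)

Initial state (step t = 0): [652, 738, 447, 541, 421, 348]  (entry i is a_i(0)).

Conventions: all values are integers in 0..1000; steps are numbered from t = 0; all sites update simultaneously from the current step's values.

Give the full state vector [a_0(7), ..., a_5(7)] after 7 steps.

Answer: [557, 557, 557, 557, 557, 557]

Derivation:
t=0: [652, 738, 447, 541, 421, 348]
t=1: [446, 478, 520, 443, 455, 497]
t=2: [507, 497, 476, 507, 492, 475]
t=3: [523, 528, 538, 523, 526, 538]
t=4: [552, 552, 551, 552, 552, 551]
t=5: [556, 556, 556, 556, 556, 556]
t=6: [557, 557, 557, 557, 557, 557]
t=7: [557, 557, 557, 557, 557, 557]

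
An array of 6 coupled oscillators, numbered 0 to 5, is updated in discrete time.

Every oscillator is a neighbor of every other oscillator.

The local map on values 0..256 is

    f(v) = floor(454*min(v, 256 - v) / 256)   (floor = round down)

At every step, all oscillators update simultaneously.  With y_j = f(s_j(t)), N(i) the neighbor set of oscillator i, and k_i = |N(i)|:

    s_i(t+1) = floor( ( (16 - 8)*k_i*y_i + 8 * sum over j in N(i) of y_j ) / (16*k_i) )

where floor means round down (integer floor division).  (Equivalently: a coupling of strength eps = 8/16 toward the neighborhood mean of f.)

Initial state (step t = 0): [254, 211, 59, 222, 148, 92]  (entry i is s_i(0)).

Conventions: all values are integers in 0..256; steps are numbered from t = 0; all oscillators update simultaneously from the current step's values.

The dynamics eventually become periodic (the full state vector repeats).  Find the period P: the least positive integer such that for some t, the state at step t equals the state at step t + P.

Simulating step by step:
t=0: [254, 211, 59, 222, 148, 92]
t=1: [61, 91, 101, 84, 136, 125]
t=2: [146, 167, 174, 162, 187, 191]
t=3: [168, 152, 148, 156, 138, 136]
t=4: [175, 186, 189, 183, 196, 197]
t=5: [129, 122, 119, 124, 114, 114]
t=6: [217, 213, 211, 215, 208, 208]
t=7: [74, 77, 78, 75, 80, 80]
t=8: [134, 136, 137, 135, 138, 138]
t=9: [213, 211, 211, 212, 210, 210]
t=10: [77, 79, 79, 78, 79, 79]
t=11: [137, 139, 139, 138, 139, 139]
t=12: [209, 207, 207, 208, 207, 207]
t=13: [84, 85, 85, 85, 85, 85]
t=14: [149, 149, 149, 149, 149, 149]
t=15: [189, 189, 189, 189, 189, 189]
t=16: [118, 118, 118, 118, 118, 118]
t=17: [209, 209, 209, 209, 209, 209]
t=18: [83, 83, 83, 83, 83, 83]
t=19: [147, 147, 147, 147, 147, 147]
t=20: [193, 193, 193, 193, 193, 193]
t=21: [111, 111, 111, 111, 111, 111]
t=22: [196, 196, 196, 196, 196, 196]
t=23: [106, 106, 106, 106, 106, 106]
t=24: [187, 187, 187, 187, 187, 187]
t=25: [122, 122, 122, 122, 122, 122]
t=26: [216, 216, 216, 216, 216, 216]
t=27: [70, 70, 70, 70, 70, 70]
t=28: [124, 124, 124, 124, 124, 124]
t=29: [219, 219, 219, 219, 219, 219]
t=30: [65, 65, 65, 65, 65, 65]
t=31: [115, 115, 115, 115, 115, 115]
t=32: [203, 203, 203, 203, 203, 203]
t=33: [93, 93, 93, 93, 93, 93]
t=34: [164, 164, 164, 164, 164, 164]
t=35: [163, 163, 163, 163, 163, 163]
t=36: [164, 164, 164, 164, 164, 164]

Answer: 2
Key observation: The state at step 34, [164, 164, 164, 164, 164, 164], reappears at step 36 — and no state repeats earlier — so the cycle the system enters has period 2.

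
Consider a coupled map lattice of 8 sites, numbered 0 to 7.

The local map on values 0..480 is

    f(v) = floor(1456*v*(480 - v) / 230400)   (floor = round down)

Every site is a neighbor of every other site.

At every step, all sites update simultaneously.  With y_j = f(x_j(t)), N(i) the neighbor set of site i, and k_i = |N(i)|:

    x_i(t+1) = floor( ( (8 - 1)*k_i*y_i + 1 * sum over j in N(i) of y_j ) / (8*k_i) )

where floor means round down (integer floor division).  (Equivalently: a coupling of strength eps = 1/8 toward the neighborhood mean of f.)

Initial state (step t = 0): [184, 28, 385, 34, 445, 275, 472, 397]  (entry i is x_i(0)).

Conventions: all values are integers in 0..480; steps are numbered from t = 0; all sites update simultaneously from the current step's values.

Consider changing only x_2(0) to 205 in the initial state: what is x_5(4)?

Simulating step by step:
t=0: [184, 28, 205, 34, 445, 275, 472, 397]
t=1: [322, 95, 332, 109, 111, 332, 47, 206]
t=2: [313, 236, 304, 257, 259, 304, 148, 343]
t=3: [331, 359, 337, 358, 357, 337, 313, 301]
t=4: [309, 278, 303, 279, 280, 303, 326, 334]

Answer: x_5(4) = 303
Key observation: This trace re-runs the system from the modified initial state.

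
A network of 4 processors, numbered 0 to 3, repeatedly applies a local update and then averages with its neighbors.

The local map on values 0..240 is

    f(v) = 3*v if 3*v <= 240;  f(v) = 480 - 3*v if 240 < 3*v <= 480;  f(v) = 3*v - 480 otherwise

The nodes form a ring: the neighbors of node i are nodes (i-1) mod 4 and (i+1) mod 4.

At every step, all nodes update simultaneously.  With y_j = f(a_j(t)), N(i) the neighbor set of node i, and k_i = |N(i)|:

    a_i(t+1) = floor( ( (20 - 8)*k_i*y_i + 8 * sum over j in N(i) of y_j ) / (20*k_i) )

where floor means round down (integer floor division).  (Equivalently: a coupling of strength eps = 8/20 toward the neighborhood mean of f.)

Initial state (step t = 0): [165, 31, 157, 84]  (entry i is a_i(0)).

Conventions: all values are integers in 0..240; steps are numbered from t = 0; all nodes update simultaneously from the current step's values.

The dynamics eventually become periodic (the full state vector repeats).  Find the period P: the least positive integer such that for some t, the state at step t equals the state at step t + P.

Answer: 2
Key observation: The state at step 75, [144, 144, 144, 144], reappears at step 77 — and no state repeats earlier — so the cycle the system enters has period 2.

Derivation:
t=0: [165, 31, 157, 84]
t=1: [73, 60, 69, 141]
t=2: [178, 193, 171, 119]
t=3: [76, 76, 64, 91]
t=4: [223, 220, 202, 208]
t=5: [178, 171, 140, 149]
t=6: [45, 42, 49, 42]
t=7: [131, 132, 138, 132]
t=8: [85, 81, 73, 81]
t=9: [229, 231, 226, 231]
t=10: [209, 208, 204, 208]
t=11: [145, 142, 136, 142]
t=12: [48, 55, 64, 55]
t=13: [152, 166, 181, 166]
t=14: [21, 28, 45, 28]
t=15: [71, 90, 114, 90]
t=16: [211, 196, 166, 196]
t=17: [135, 99, 54, 99]
t=18: [118, 157, 170, 157]
t=19: [79, 36, 21, 36]
t=20: [185, 124, 81, 124]
t=21: [88, 127, 185, 127]
t=22: [169, 117, 84, 117]
t=23: [67, 128, 188, 128]
t=24: [159, 114, 88, 114]
t=25: [57, 126, 184, 126]
t=26: [143, 109, 84, 109]
t=27: [91, 147, 198, 147]
t=28: [139, 87, 84, 87]
t=29: [125, 189, 224, 189]
t=30: [97, 111, 150, 111]
t=31: [172, 132, 76, 132]
t=32: [55, 103, 170, 103]
t=33: [167, 141, 86, 141]
t=34: [35, 82, 156, 82]
t=35: [156, 163, 100, 163]
t=36: [10, 43, 111, 43]
t=37: [69, 112, 139, 112]
t=38: [181, 140, 95, 140]
t=39: [61, 87, 141, 87]
t=40: [197, 179, 121, 179]
t=41: [89, 79, 93, 79]
t=42: [222, 225, 215, 225]
t=43: [189, 187, 177, 187]
t=44: [84, 76, 63, 76]
t=45: [228, 220, 204, 220]
t=46: [194, 175, 151, 175]
t=47: [79, 52, 34, 52]
t=48: [204, 161, 123, 161]
t=49: [80, 50, 67, 50]
t=50: [204, 178, 180, 178]
t=51: [100, 70, 57, 70]
t=52: [192, 196, 186, 196]
t=53: [100, 99, 90, 99]
t=54: [181, 187, 199, 187]
t=55: [70, 84, 102, 84]
t=56: [217, 213, 195, 213]
t=57: [166, 150, 126, 150]
t=58: [22, 42, 73, 42]
t=59: [90, 132, 181, 132]
t=60: [159, 105, 71, 105]
t=61: [67, 142, 193, 142]
t=62: [142, 92, 81, 92]
t=63: [114, 180, 223, 180]
t=64: [106, 101, 137, 101]
t=65: [168, 152, 112, 152]
t=66: [24, 48, 96, 48]
t=67: [100, 139, 172, 139]
t=68: [133, 81, 46, 81]
t=69: [143, 186, 177, 186]
t=70: [61, 67, 61, 67]
t=71: [190, 193, 190, 193]
t=72: [93, 95, 93, 95]
t=73: [198, 197, 198, 197]
t=74: [112, 112, 112, 112]
t=75: [144, 144, 144, 144]
t=76: [48, 48, 48, 48]
t=77: [144, 144, 144, 144]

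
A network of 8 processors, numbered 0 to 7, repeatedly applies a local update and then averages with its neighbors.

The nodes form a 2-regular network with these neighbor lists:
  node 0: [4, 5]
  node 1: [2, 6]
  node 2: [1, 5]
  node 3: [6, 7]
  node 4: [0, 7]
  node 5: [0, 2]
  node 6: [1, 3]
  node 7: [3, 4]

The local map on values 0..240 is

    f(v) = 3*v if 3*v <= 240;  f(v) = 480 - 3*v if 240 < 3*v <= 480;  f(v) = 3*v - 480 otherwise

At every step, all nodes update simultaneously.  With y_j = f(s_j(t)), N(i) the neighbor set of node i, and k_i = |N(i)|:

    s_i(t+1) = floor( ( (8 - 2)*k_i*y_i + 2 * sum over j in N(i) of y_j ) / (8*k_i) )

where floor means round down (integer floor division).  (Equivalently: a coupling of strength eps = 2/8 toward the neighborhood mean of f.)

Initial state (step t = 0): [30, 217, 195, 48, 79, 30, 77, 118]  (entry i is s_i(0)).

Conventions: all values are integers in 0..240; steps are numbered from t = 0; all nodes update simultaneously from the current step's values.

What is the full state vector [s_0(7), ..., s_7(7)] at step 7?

Simulating step by step:
t=0: [30, 217, 195, 48, 79, 30, 77, 118]
t=1: [108, 170, 111, 152, 204, 91, 212, 142]
t=2: [159, 60, 139, 44, 125, 193, 123, 60]
t=3: [27, 156, 82, 135, 101, 82, 122, 164]
t=4: [112, 52, 206, 72, 144, 214, 96, 40]
t=5: [134, 158, 143, 201, 69, 156, 190, 123]
t=6: [85, 22, 40, 117, 178, 25, 83, 124]
t=7: [184, 93, 107, 139, 82, 99, 197, 103]

Answer: [184, 93, 107, 139, 82, 99, 197, 103]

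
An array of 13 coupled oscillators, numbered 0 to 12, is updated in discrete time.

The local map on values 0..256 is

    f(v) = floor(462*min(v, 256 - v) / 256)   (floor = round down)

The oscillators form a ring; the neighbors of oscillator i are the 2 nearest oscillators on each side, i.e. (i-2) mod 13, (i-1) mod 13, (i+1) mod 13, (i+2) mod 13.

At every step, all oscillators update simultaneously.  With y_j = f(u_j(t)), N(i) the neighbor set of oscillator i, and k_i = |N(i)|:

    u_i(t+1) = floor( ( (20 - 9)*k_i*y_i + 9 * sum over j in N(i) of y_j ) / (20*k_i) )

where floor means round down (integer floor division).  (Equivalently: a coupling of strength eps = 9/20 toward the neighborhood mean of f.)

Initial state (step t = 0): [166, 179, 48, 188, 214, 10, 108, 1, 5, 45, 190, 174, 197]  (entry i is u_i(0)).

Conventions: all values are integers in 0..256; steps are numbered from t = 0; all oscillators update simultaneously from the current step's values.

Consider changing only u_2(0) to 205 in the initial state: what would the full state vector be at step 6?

Answer: [188, 192, 206, 186, 158, 109, 88, 72, 89, 113, 155, 173, 178]
Key observation: This trace re-runs the system from the modified initial state.

Derivation:
t=0: [166, 179, 205, 188, 214, 10, 108, 1, 5, 45, 190, 174, 197]
t=1: [143, 130, 106, 103, 89, 54, 118, 34, 49, 75, 104, 133, 121]
t=2: [208, 214, 192, 177, 165, 122, 162, 93, 115, 136, 177, 205, 214]
t=3: [87, 88, 115, 142, 162, 193, 178, 183, 191, 187, 144, 108, 85]
t=4: [166, 168, 191, 185, 167, 134, 136, 127, 131, 140, 177, 178, 164]
t=5: [154, 151, 132, 144, 164, 203, 212, 223, 213, 197, 161, 153, 159]
t=6: [188, 192, 206, 186, 158, 109, 88, 72, 89, 113, 155, 173, 178]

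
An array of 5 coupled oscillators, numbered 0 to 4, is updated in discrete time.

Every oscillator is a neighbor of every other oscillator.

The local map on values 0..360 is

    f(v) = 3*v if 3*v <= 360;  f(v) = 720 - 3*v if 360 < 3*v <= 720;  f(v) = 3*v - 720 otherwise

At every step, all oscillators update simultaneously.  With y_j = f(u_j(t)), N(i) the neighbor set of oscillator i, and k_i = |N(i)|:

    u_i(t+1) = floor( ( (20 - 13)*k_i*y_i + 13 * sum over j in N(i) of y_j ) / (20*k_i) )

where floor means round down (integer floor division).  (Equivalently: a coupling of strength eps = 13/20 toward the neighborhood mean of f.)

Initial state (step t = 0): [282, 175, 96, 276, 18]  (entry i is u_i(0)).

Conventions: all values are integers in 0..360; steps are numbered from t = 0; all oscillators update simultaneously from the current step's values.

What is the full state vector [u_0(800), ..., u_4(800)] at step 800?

Simulating step by step:
t=0: [282, 175, 96, 276, 18]
t=1: [148, 161, 179, 145, 135]
t=2: [262, 255, 244, 264, 269]
t=3: [58, 54, 48, 59, 62]
t=4: [169, 167, 163, 170, 171]
t=5: [215, 216, 218, 214, 214]
t=6: [74, 73, 72, 74, 74]
t=7: [220, 219, 219, 220, 220]
t=8: [60, 61, 61, 60, 60]
t=9: [180, 181, 181, 180, 180]
t=10: [179, 178, 178, 179, 179]
t=11: [183, 184, 184, 183, 183]
t=12: [170, 169, 169, 170, 170]
t=13: [210, 211, 211, 210, 210]
t=14: [89, 88, 88, 89, 89]
t=15: [266, 265, 265, 266, 266]
t=16: [77, 76, 76, 77, 77]
t=17: [230, 229, 229, 230, 230]
t=18: [30, 31, 31, 30, 30]
t=19: [90, 91, 91, 90, 90]
t=20: [270, 271, 271, 270, 270]
t=21: [90, 91, 91, 90, 90]

Answer: [270, 271, 271, 270, 270]
Key observation: The state at step 19, [90, 91, 91, 90, 90], reappears at step 21: the system is in a cycle of period 2 from step 19 on.  Therefore the state at step 800 equals the state at step 19 + ((800 - 19) mod 2) = 20, which is [270, 271, 271, 270, 270].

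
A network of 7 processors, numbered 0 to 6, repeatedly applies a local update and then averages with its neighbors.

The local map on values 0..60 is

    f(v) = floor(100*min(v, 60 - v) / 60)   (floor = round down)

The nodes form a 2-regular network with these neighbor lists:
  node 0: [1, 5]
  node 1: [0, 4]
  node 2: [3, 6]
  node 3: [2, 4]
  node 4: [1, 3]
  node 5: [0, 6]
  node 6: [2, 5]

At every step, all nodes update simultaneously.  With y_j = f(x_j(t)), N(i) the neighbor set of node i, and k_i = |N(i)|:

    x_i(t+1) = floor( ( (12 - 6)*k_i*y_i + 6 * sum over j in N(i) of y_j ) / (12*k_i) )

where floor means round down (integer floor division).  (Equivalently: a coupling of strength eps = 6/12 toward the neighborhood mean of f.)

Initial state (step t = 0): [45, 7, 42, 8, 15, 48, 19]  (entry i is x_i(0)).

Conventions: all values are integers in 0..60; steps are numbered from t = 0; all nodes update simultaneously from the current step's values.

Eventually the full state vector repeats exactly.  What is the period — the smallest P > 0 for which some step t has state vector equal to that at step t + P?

Simulating step by step:
t=0: [45, 7, 42, 8, 15, 48, 19]
t=1: [20, 18, 26, 20, 18, 24, 28]
t=2: [34, 30, 41, 34, 30, 39, 43]
t=3: [42, 48, 33, 41, 48, 35, 30]
t=4: [30, 22, 42, 31, 22, 40, 46]
t=5: [42, 39, 32, 40, 39, 34, 27]
t=6: [34, 33, 42, 36, 34, 40, 44]
t=7: [41, 44, 31, 38, 42, 33, 28]
t=8: [33, 28, 44, 37, 30, 41, 46]
t=9: [41, 46, 28, 38, 46, 32, 25]
t=10: [32, 25, 42, 35, 26, 41, 43]
t=11: [41, 42, 32, 38, 42, 34, 29]
t=12: [33, 30, 44, 37, 31, 41, 46]
t=13: [42, 48, 28, 37, 46, 32, 25]
t=14: [31, 23, 42, 36, 26, 40, 43]
t=15: [41, 41, 32, 38, 41, 35, 29]
t=16: [33, 31, 44, 37, 32, 40, 45]
t=17: [42, 46, 28, 37, 44, 34, 27]
t=18: [31, 25, 43, 37, 28, 40, 44]
t=19: [42, 44, 30, 37, 42, 35, 28]
t=20: [31, 28, 46, 39, 31, 39, 45]
t=21: [44, 47, 26, 35, 44, 35, 27]
t=22: [28, 23, 43, 37, 28, 38, 43]
t=23: [41, 42, 30, 37, 42, 36, 30]
t=24: [33, 30, 47, 39, 32, 40, 47]
t=25: [43, 47, 24, 34, 44, 33, 24]
t=26: [30, 24, 40, 38, 29, 39, 41]
t=27: [43, 44, 33, 38, 43, 37, 32]
t=28: [30, 27, 43, 36, 29, 37, 43]
t=29: [45, 47, 31, 39, 45, 38, 30]
t=30: [26, 23, 45, 35, 26, 36, 46]
t=31: [41, 40, 28, 37, 41, 36, 27]
t=32: [33, 32, 43, 38, 33, 39, 44]
t=33: [42, 45, 29, 36, 43, 35, 28]
t=34: [31, 27, 45, 39, 30, 39, 45]
t=35: [44, 47, 27, 36, 45, 35, 27]
t=36: [28, 23, 43, 37, 27, 38, 44]
t=37: [41, 41, 30, 37, 41, 36, 29]
t=38: [33, 31, 46, 39, 32, 39, 46]
t=39: [43, 46, 26, 34, 43, 34, 26]
t=40: [30, 25, 43, 39, 30, 39, 43]
t=41: [44, 45, 29, 37, 44, 37, 29]
t=42: [28, 25, 45, 37, 28, 37, 45]
t=43: [42, 43, 28, 36, 42, 36, 28]
t=44: [32, 29, 44, 39, 32, 39, 44]
t=45: [43, 47, 28, 35, 43, 35, 28]
t=46: [29, 24, 44, 39, 29, 39, 44]
t=47: [42, 44, 28, 36, 42, 36, 28]
t=48: [31, 28, 44, 39, 31, 39, 44]
t=49: [44, 47, 28, 36, 44, 36, 28]
t=50: [28, 23, 44, 38, 28, 38, 44]
t=51: [41, 42, 28, 36, 41, 36, 28]
t=52: [33, 30, 44, 39, 33, 39, 44]
t=53: [43, 47, 28, 35, 43, 35, 28]

Answer: 8
Key observation: The state at step 45, [43, 47, 28, 35, 43, 35, 28], reappears at step 53 — and no state repeats earlier — so the cycle the system enters has period 8.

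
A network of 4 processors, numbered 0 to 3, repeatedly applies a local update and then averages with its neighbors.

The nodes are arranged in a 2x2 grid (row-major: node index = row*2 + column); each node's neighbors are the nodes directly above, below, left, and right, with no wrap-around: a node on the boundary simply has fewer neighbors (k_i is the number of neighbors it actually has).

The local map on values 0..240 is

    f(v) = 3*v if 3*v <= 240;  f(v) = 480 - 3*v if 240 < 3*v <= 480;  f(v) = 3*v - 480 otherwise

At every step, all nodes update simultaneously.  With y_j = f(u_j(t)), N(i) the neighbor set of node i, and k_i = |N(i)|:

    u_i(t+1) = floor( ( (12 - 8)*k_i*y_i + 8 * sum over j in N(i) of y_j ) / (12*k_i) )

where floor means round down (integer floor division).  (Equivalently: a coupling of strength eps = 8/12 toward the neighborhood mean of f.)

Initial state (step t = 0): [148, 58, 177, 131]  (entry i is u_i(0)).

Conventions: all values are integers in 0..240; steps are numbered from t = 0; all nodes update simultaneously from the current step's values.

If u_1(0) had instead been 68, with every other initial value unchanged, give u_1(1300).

Simulating step by step:
t=0: [148, 68, 177, 131]
t=1: [97, 109, 58, 114]
t=2: [172, 160, 167, 155]
t=3: [19, 17, 24, 12]
t=4: [60, 48, 55, 53]
t=5: [163, 161, 168, 156]
t=6: [12, 8, 15, 13]
t=7: [35, 33, 40, 36]
t=8: [108, 104, 111, 109]
t=9: [157, 159, 152, 156]
t=10: [12, 8, 15, 13]

Answer: u_1(1300) = 104
Key observation: The state at step 6, [12, 8, 15, 13], reappears at step 10: the system is in a cycle of period 4 from step 6 on.  Therefore the state at step 1300 equals the state at step 6 + ((1300 - 6) mod 4) = 8, which is [108, 104, 111, 109].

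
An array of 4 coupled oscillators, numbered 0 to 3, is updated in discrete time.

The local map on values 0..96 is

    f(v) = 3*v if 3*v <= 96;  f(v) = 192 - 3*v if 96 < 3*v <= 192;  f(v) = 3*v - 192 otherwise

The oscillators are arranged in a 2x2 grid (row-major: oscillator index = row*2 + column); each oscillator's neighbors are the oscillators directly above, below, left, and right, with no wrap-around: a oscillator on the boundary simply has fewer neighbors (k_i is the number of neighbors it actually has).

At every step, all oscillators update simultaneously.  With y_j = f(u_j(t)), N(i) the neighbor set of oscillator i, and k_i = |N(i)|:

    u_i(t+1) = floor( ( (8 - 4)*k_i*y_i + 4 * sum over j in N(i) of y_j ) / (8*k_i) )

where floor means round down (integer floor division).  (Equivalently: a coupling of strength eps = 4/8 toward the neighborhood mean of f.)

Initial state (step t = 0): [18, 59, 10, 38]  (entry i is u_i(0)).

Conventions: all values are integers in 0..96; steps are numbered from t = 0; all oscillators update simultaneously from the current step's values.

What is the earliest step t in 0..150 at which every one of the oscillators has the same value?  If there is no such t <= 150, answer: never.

Simulating step by step:
t=0: [18, 59, 10, 38]  (not all equal)
t=1: [38, 40, 48, 50]  (not all equal)
t=2: [69, 66, 54, 51]  (not all equal)
t=3: [16, 16, 28, 28]  (not all equal)
t=4: [57, 57, 75, 75]  (not all equal)
t=5: [24, 24, 30, 30]  (not all equal)
t=6: [76, 76, 85, 85]  (not all equal)
t=7: [42, 42, 56, 56]  (not all equal)
t=8: [55, 55, 34, 34]  (not all equal)
t=9: [42, 42, 74, 74]  (not all equal)
t=10: [57, 57, 39, 39]  (not all equal)
t=11: [34, 34, 61, 61]  (not all equal)
t=12: [69, 69, 29, 29]  (not all equal)
t=13: [33, 33, 69, 69]  (not all equal)
t=14: [73, 73, 34, 34]  (not all equal)
t=15: [42, 42, 74, 74]  (not all equal)

Answer: never
Key observation: The state at step 9 reappears at step 15 — the system is in a cycle of period 6 from step 9 on.  No step 0..15 is synchronized, and the cycle repeats forever, so no step up to 150 (or ever) has all oscillators equal.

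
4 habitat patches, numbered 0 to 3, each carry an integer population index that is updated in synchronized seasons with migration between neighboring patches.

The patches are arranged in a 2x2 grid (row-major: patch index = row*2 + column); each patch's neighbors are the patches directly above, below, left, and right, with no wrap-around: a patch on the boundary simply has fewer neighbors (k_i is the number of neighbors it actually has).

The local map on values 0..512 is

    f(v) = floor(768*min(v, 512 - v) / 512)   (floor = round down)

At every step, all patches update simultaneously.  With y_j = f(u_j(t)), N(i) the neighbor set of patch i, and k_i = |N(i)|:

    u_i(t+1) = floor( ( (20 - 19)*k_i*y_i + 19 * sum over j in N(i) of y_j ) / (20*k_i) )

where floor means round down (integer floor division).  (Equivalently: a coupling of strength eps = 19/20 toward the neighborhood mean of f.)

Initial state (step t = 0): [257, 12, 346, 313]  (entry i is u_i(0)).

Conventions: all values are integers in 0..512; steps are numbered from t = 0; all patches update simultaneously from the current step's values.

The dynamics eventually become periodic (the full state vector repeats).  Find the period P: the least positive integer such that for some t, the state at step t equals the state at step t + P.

Answer: 7
Key observation: The state at step 29, [321, 321, 321, 321], reappears at step 36 — and no state repeats earlier — so the cycle the system enters has period 7.

Derivation:
t=0: [257, 12, 346, 313]
t=1: [145, 323, 335, 141]
t=2: [271, 217, 216, 270]
t=3: [326, 360, 360, 326]
t=4: [230, 276, 276, 230]
t=5: [353, 345, 345, 353]
t=6: [249, 238, 238, 249]
t=7: [357, 372, 372, 357]
t=8: [211, 230, 230, 211]
t=9: [343, 317, 317, 343]
t=10: [290, 254, 254, 290]
t=11: [378, 335, 335, 378]
t=12: [261, 204, 204, 261]
t=13: [309, 372, 372, 309]
t=14: [214, 299, 299, 214]
t=15: [319, 320, 320, 319]
t=16: [288, 288, 288, 288]
t=17: [336, 336, 336, 336]
t=18: [264, 264, 264, 264]
t=19: [372, 372, 372, 372]
t=20: [210, 210, 210, 210]
t=21: [315, 315, 315, 315]
t=22: [295, 295, 295, 295]
t=23: [325, 325, 325, 325]
t=24: [280, 280, 280, 280]
t=25: [348, 348, 348, 348]
t=26: [246, 246, 246, 246]
t=27: [369, 369, 369, 369]
t=28: [214, 214, 214, 214]
t=29: [321, 321, 321, 321]
t=30: [286, 286, 286, 286]
t=31: [339, 339, 339, 339]
t=32: [259, 259, 259, 259]
t=33: [379, 379, 379, 379]
t=34: [199, 199, 199, 199]
t=35: [298, 298, 298, 298]
t=36: [321, 321, 321, 321]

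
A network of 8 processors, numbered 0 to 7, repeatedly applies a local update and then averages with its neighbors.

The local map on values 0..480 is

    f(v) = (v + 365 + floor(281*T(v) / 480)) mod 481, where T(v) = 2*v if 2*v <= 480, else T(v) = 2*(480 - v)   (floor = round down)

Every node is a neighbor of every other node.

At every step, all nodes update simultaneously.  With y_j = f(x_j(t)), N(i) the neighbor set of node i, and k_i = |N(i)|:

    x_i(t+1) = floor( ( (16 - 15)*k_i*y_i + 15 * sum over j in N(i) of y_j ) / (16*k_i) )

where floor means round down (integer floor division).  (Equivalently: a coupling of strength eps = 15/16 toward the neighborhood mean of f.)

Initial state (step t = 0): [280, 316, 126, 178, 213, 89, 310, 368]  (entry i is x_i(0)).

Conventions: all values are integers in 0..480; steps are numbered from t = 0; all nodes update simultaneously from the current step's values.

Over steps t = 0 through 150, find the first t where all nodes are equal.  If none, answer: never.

Simulating step by step:
t=0: [280, 316, 126, 178, 213, 89, 310, 368]  (not all equal)
t=1: [295, 295, 312, 304, 298, 318, 295, 296]  (not all equal)
t=2: [393, 393, 394, 394, 393, 394, 393, 393]  (not all equal)
t=3: [378, 378, 378, 378, 378, 378, 378, 378]  (all equal)

Answer: 3
Key observation: Synchronization is absorbing here: once all nodes are equal they stay equal, and step 3 is the first all-equal step.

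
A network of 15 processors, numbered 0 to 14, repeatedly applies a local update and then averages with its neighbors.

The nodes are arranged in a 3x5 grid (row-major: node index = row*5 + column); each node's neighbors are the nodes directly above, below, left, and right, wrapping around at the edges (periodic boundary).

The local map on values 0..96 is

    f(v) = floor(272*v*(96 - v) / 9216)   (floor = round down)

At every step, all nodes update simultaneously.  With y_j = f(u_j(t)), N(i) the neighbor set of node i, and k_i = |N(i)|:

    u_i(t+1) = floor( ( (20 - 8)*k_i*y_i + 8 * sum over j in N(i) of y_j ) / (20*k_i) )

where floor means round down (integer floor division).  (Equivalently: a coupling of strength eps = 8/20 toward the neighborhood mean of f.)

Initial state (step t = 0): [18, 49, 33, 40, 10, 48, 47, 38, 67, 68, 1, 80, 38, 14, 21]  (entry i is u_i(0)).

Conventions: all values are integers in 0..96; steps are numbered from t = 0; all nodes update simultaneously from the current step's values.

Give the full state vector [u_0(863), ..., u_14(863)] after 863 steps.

Simulating step by step:
t=0: [18, 49, 33, 40, 10, 48, 47, 38, 67, 68, 1, 80, 38, 14, 21]
t=1: [40, 60, 62, 57, 35, 57, 63, 64, 56, 53, 20, 42, 58, 43, 39]
t=2: [63, 63, 62, 64, 64, 62, 62, 61, 65, 66, 52, 62, 64, 66, 63]
t=3: [61, 61, 61, 59, 60, 62, 62, 62, 59, 59, 64, 62, 60, 58, 60]
t=4: [62, 62, 63, 63, 63, 62, 62, 62, 63, 63, 61, 62, 63, 64, 63]
t=5: [62, 61, 61, 60, 61, 62, 62, 61, 61, 61, 62, 62, 61, 60, 61]
t=6: [62, 62, 63, 63, 62, 62, 62, 62, 63, 62, 62, 62, 62, 63, 62]
t=7: [62, 61, 61, 61, 61, 62, 62, 61, 61, 61, 62, 62, 61, 61, 61]
t=8: [62, 62, 63, 63, 62, 62, 62, 62, 63, 62, 62, 62, 62, 63, 62]

Answer: [62, 61, 61, 61, 61, 62, 62, 61, 61, 61, 62, 62, 61, 61, 61]
Key observation: The state at step 6, [62, 62, 63, 63, 62, 62, 62, 62, 63, 62, 62, 62, 62, 63, 62], reappears at step 8: the system is in a cycle of period 2 from step 6 on.  Therefore the state at step 863 equals the state at step 6 + ((863 - 6) mod 2) = 7, which is [62, 61, 61, 61, 61, 62, 62, 61, 61, 61, 62, 62, 61, 61, 61].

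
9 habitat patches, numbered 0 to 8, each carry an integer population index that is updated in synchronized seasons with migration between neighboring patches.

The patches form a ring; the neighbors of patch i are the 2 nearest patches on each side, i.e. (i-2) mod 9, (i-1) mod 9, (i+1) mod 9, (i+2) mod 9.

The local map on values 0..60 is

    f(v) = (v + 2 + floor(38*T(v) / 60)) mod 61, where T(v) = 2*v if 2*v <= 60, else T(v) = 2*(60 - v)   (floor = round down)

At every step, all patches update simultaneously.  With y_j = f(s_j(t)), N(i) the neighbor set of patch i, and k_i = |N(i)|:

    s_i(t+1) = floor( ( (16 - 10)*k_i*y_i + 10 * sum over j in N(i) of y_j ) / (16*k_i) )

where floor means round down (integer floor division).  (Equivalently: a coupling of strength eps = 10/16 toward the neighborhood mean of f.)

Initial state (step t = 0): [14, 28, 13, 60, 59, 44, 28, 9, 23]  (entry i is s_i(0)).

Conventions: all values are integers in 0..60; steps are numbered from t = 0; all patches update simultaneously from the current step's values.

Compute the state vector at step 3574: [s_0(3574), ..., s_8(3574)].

Simulating step by step:
t=0: [14, 28, 13, 60, 59, 44, 28, 9, 23]
t=1: [29, 20, 17, 6, 6, 6, 14, 23, 30]
t=2: [25, 28, 27, 23, 21, 23, 26, 30, 25]
t=3: [33, 28, 26, 37, 44, 47, 49, 39, 42]
t=4: [14, 14, 26, 14, 13, 4, 4, 5, 5]
t=5: [30, 34, 42, 33, 29, 17, 14, 15, 18]
t=6: [17, 12, 6, 12, 15, 27, 31, 32, 29]
t=7: [24, 24, 26, 23, 21, 13, 11, 11, 15]
t=8: [48, 53, 56, 50, 45, 35, 31, 33, 39]
t=9: [4, 3, 2, 3, 5, 6, 7, 6, 5]
t=10: [10, 8, 8, 9, 12, 13, 15, 14, 12]
t=11: [24, 22, 22, 23, 27, 30, 32, 31, 28]
t=12: [38, 44, 44, 37, 19, 14, 6, 15, 20]
t=13: [16, 12, 11, 16, 26, 28, 30, 29, 27]
t=14: [24, 27, 35, 32, 34, 19, 14, 10, 13]
t=15: [31, 16, 14, 12, 17, 28, 29, 34, 29]
t=16: [16, 26, 30, 28, 26, 14, 11, 6, 11]
t=17: [31, 34, 28, 26, 33, 28, 30, 24, 31]
t=18: [14, 15, 14, 26, 15, 22, 15, 25, 15]
t=19: [37, 38, 38, 46, 41, 48, 41, 46, 38]
t=20: [6, 5, 5, 4, 5, 4, 5, 5, 5]
t=21: [13, 13, 13, 11, 12, 11, 12, 13, 13]
t=22: [31, 30, 29, 28, 28, 27, 29, 29, 30]
t=23: [7, 7, 6, 4, 4, 3, 5, 6, 7]
t=24: [16, 15, 14, 12, 11, 10, 12, 14, 16]
t=25: [36, 35, 32, 29, 27, 27, 29, 32, 35]
t=26: [7, 7, 6, 5, 4, 4, 5, 6, 7]
t=27: [16, 16, 14, 13, 12, 12, 13, 14, 16]
t=28: [36, 36, 33, 31, 30, 30, 31, 33, 36]
t=29: [7, 7, 7, 8, 8, 8, 8, 7, 7]
t=30: [17, 17, 17, 19, 19, 19, 19, 17, 17]
t=31: [40, 40, 41, 43, 44, 44, 43, 41, 40]
t=32: [6, 5, 5, 5, 5, 5, 5, 5, 5]
t=33: [13, 13, 13, 13, 13, 13, 13, 13, 13]
t=34: [31, 31, 31, 31, 31, 31, 31, 31, 31]
t=35: [8, 8, 8, 8, 8, 8, 8, 8, 8]
t=36: [20, 20, 20, 20, 20, 20, 20, 20, 20]
t=37: [47, 47, 47, 47, 47, 47, 47, 47, 47]
t=38: [4, 4, 4, 4, 4, 4, 4, 4, 4]
t=39: [11, 11, 11, 11, 11, 11, 11, 11, 11]
t=40: [26, 26, 26, 26, 26, 26, 26, 26, 26]
t=41: [60, 60, 60, 60, 60, 60, 60, 60, 60]
t=42: [1, 1, 1, 1, 1, 1, 1, 1, 1]
t=43: [4, 4, 4, 4, 4, 4, 4, 4, 4]

Answer: [11, 11, 11, 11, 11, 11, 11, 11, 11]
Key observation: The state at step 38, [4, 4, 4, 4, 4, 4, 4, 4, 4], reappears at step 43: the system is in a cycle of period 5 from step 38 on.  Therefore the state at step 3574 equals the state at step 38 + ((3574 - 38) mod 5) = 39, which is [11, 11, 11, 11, 11, 11, 11, 11, 11].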